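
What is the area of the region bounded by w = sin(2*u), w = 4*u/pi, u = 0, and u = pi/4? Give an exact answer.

1/2 - pi/8

On [0, pi/4], (sin(2*u)) - (4*u/pi) = -4*u/pi + sin(2*u) is ≥ 0 throughout, so the area is a single integral of |-4*u/pi + sin(2*u)|.
∫[0,pi/4] (-4*u/pi + sin(2*u)) du = 1/2 - pi/8.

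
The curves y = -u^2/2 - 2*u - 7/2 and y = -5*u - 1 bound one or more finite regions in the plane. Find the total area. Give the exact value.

16/3

Set the curves equal: -u^2/2 - 2*u - 7/2 = -5*u - 1, so -u^2/2 + 3*u - 5/2 = 0, which factors as -(u - 5)*(u - 1)/2 = 0. The curves meet at u = 1, 5.
On [1, 5], y = -u^2/2 - 2*u - 7/2 is on top; that piece has area ∫[1,5] (-u^2/2 + 3*u - 5/2) du = 16/3.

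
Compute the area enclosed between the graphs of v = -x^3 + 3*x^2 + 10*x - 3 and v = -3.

Set the curves equal: -x^3 + 3*x^2 + 10*x - 3 = -3, so -x^3 + 3*x^2 + 10*x = 0, which factors as -x*(x - 5)*(x + 2) = 0. The curves meet at x = -2, 0, 5.
On [-2, 0], v = -3 is on top; that piece has area ∫[-2,0] (-(-x^3 + 3*x^2 + 10*x)) dx = 8.
On [0, 5], v = -x^3 + 3*x^2 + 10*x - 3 is on top; that piece has area ∫[0,5] (-x^3 + 3*x^2 + 10*x) dx = 375/4.
Total enclosed area = 8 + 375/4 = 407/4.

407/4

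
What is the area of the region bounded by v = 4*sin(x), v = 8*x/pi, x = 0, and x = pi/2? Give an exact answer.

On [0, pi/2], (4*sin(x)) - (8*x/pi) = -8*x/pi + 4*sin(x) is ≥ 0 throughout, so the area is a single integral of |-8*x/pi + 4*sin(x)|.
∫[0,pi/2] (-8*x/pi + 4*sin(x)) dx = 4 - pi.

4 - pi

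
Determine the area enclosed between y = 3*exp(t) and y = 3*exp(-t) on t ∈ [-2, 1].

The difference (3*exp(t)) - (3*exp(-t)) = 3*exp(t) - 3*exp(-t) changes sign at t = 0 inside [-2, 1], so split the integral there.
∫[-2,0] (3*exp(t) - 3*exp(-t)) dt = -3*exp(2) - 3*exp(-2) + 6; the area of that piece is -6 + 3*exp(-2) + 3*exp(2).
∫[0,1] (3*exp(t) - 3*exp(-t)) dt = -6 + 3*exp(-1) + 3*exp(1).
Total area = (-6 + 3*exp(-2) + 3*exp(2)) + (-6 + 3*exp(-1) + 3*exp(1)) = -12 + 3*exp(-2) + 3*exp(-1) + 3*exp(1) + 3*exp(2).

-12 + 3*exp(-2) + 3*exp(-1) + 3*exp(1) + 3*exp(2)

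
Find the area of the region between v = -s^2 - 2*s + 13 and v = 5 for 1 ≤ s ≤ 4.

52/3

The difference (-s^2 - 2*s + 13) - (5) = -s^2 - 2*s + 8 changes sign at s = 2 inside [1, 4], so split the integral there.
∫[1,2] (-s^2 - 2*s + 8) ds = 8/3.
∫[2,4] (-s^2 - 2*s + 8) ds = -44/3; the area of that piece is 44/3.
Total area = 8/3 + 44/3 = 52/3.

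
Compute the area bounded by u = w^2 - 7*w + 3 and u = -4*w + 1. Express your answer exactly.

Both boundary curves give u as a function of w, so integrate with respect to w. Setting them equal: w^2 - 3*w + 2 = 0, i.e. (w - 2)*(w - 1) = 0, so they meet at w = 1, 2.
For w in [1, 2], u = w^2 - 7*w + 3 is on the left; area = ∫[1,2] (-(w^2 - 3*w + 2)) dw = 1/6.

1/6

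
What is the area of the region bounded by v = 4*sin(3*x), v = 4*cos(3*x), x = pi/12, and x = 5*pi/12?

8*sqrt(2)/3

On [pi/12, 5*pi/12], (4*sin(3*x)) - (4*cos(3*x)) = 4*sin(3*x) - 4*cos(3*x) is ≥ 0 throughout, so the area is a single integral of |4*sin(3*x) - 4*cos(3*x)|.
∫[pi/12,5*pi/12] (4*sin(3*x) - 4*cos(3*x)) dx = 8*sqrt(2)/3.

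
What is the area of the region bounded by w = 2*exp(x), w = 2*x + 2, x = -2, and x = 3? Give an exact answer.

On [-2, 3], (2*exp(x)) - (2*x + 2) = -2*x + 2*exp(x) - 2 is ≥ 0 throughout, so the area is a single integral of |-2*x + 2*exp(x) - 2|.
∫[-2,3] (-2*x + 2*exp(x) - 2) dx = -15 - 2*exp(-2) + 2*exp(3).

-15 - 2*exp(-2) + 2*exp(3)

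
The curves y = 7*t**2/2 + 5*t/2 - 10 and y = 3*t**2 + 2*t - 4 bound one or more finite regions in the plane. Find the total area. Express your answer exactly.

Set the curves equal: 7*t**2/2 + 5*t/2 - 10 = 3*t**2 + 2*t - 4, so t**2/2 + t/2 - 6 = 0, which factors as (t - 3)*(t + 4)/2 = 0. The curves meet at t = -4, 3.
On [-4, 3], y = 3*t**2 + 2*t - 4 is on top; that piece has area ∫[-4,3] (-(t**2/2 + t/2 - 6)) dt = 343/12.

343/12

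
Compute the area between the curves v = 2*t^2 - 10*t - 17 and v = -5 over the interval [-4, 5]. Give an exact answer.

189

The difference (2*t^2 - 10*t - 17) - (-5) = 2*t^2 - 10*t - 12 changes sign at t = -1 inside [-4, 5], so split the integral there.
∫[-4,-1] (2*t^2 - 10*t - 12) dt = 81.
∫[-1,5] (2*t^2 - 10*t - 12) dt = -108; the area of that piece is 108.
Total area = 81 + 108 = 189.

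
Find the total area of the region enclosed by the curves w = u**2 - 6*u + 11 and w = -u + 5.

1/6

Set the curves equal: u**2 - 6*u + 11 = -u + 5, so u**2 - 5*u + 6 = 0, which factors as (u - 3)*(u - 2) = 0. The curves meet at u = 2, 3.
On [2, 3], w = -u + 5 is on top; that piece has area ∫[2,3] (-(u**2 - 5*u + 6)) du = 1/6.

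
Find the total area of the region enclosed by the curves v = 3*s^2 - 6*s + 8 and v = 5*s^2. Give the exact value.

Set the curves equal: 3*s^2 - 6*s + 8 = 5*s^2, so -2*s^2 - 6*s + 8 = 0, which factors as -2*(s - 1)*(s + 4) = 0. The curves meet at s = -4, 1.
On [-4, 1], v = 3*s^2 - 6*s + 8 is on top; that piece has area ∫[-4,1] (-2*s^2 - 6*s + 8) ds = 125/3.

125/3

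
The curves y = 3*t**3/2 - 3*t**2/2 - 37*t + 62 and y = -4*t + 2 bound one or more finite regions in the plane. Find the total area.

3901/8

Set the curves equal: 3*t**3/2 - 3*t**2/2 - 37*t + 62 = -4*t + 2, so 3*t**3/2 - 3*t**2/2 - 33*t + 60 = 0, which factors as 3*(t - 4)*(t - 2)*(t + 5)/2 = 0. The curves meet at t = -5, 2, 4.
On [-5, 2], y = 3*t**3/2 - 3*t**2/2 - 37*t + 62 is on top; that piece has area ∫[-5,2] (3*t**3/2 - 3*t**2/2 - 33*t + 60) dt = 3773/8.
On [2, 4], y = -4*t + 2 is on top; that piece has area ∫[2,4] (-(3*t**3/2 - 3*t**2/2 - 33*t + 60)) dt = 16.
Total enclosed area = 3773/8 + 16 = 3901/8.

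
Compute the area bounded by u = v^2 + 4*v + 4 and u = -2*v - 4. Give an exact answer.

Both boundary curves give u as a function of v, so integrate with respect to v. Setting them equal: v^2 + 6*v + 8 = 0, i.e. (v + 2)*(v + 4) = 0, so they meet at v = -4, -2.
For v in [-4, -2], u = v^2 + 4*v + 4 is on the left; area = ∫[-4,-2] (-(v^2 + 6*v + 8)) dv = 4/3.

4/3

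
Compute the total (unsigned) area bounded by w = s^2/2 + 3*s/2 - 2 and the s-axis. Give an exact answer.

The curve meets the s-axis where s^2/2 + 3*s/2 - 2 = 0, i.e. (s - 1)*(s + 4)/2 = 0, at s = -4, 1.
On [-4, 1] the curve lies below the axis; ∫[-4,1] (s^2/2 + 3*s/2 - 2) ds = -125/12, giving area 125/12.

125/12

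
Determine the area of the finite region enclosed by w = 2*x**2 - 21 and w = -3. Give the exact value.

Set the curves equal: 2*x**2 - 21 = -3, so 2*x**2 - 18 = 0, which factors as 2*(x - 3)*(x + 3) = 0. The curves meet at x = -3, 3.
On [-3, 3], w = -3 is on top; that piece has area ∫[-3,3] (-(2*x**2 - 18)) dx = 72.

72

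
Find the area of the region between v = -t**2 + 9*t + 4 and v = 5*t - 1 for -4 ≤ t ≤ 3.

The difference (-t**2 + 9*t + 4) - (5*t - 1) = -t**2 + 4*t + 5 changes sign at t = -1 inside [-4, 3], so split the integral there.
∫[-4,-1] (-t**2 + 4*t + 5) dt = -36; the area of that piece is 36.
∫[-1,3] (-t**2 + 4*t + 5) dt = 80/3.
Total area = 36 + 80/3 = 188/3.

188/3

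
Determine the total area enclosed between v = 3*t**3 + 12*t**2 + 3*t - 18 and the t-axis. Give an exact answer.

The curve meets the t-axis where 3*t**3 + 12*t**2 + 3*t - 18 = 0, i.e. 3*(t - 1)*(t + 2)*(t + 3) = 0, at t = -3, -2, 1.
On [-3, -2] the curve lies above the axis; ∫[-3,-2] (3*t**3 + 12*t**2 + 3*t - 18) dt = 7/4, giving area 7/4.
On [-2, 1] the curve lies below the axis; ∫[-2,1] (3*t**3 + 12*t**2 + 3*t - 18) dt = -135/4, giving area 135/4.
Total area = 7/4 + 135/4 = 71/2.

71/2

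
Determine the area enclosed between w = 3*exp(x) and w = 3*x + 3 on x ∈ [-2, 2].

On [-2, 2], (3*exp(x)) - (3*x + 3) = -3*x + 3*exp(x) - 3 is ≥ 0 throughout, so the area is a single integral of |-3*x + 3*exp(x) - 3|.
∫[-2,2] (-3*x + 3*exp(x) - 3) dx = -12 - 3*exp(-2) + 3*exp(2).

-12 - 3*exp(-2) + 3*exp(2)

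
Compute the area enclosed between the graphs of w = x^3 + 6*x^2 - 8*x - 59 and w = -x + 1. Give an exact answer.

Set the curves equal: x^3 + 6*x^2 - 8*x - 59 = -x + 1, so x^3 + 6*x^2 - 7*x - 60 = 0, which factors as (x - 3)*(x + 4)*(x + 5) = 0. The curves meet at x = -5, -4, 3.
On [-5, -4], w = x^3 + 6*x^2 - 8*x - 59 is on top; that piece has area ∫[-5,-4] (x^3 + 6*x^2 - 7*x - 60) dx = 5/4.
On [-4, 3], w = -x + 1 is on top; that piece has area ∫[-4,3] (-(x^3 + 6*x^2 - 7*x - 60)) dx = 1029/4.
Total enclosed area = 5/4 + 1029/4 = 517/2.

517/2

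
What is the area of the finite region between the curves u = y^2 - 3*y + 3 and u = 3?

Both boundary curves give u as a function of y, so integrate with respect to y. Setting them equal: y^2 - 3*y = 0, i.e. y*(y - 3) = 0, so they meet at y = 0, 3.
For y in [0, 3], u = y^2 - 3*y + 3 is on the left; area = ∫[0,3] (-(y^2 - 3*y)) dy = 9/2.

9/2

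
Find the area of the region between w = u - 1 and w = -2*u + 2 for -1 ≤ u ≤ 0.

On [-1, 0], (u - 1) - (-2*u + 2) = 3*u - 3 is ≤ 0 throughout, so the area is a single integral of |3*u - 3|.
∫[-1,0] (3*u - 3) du = -9/2; the area of that piece is 9/2.

9/2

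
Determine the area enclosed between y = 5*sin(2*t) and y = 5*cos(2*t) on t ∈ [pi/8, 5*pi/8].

5*sqrt(2)

On [pi/8, 5*pi/8], (5*sin(2*t)) - (5*cos(2*t)) = 5*sin(2*t) - 5*cos(2*t) is ≥ 0 throughout, so the area is a single integral of |5*sin(2*t) - 5*cos(2*t)|.
∫[pi/8,5*pi/8] (5*sin(2*t) - 5*cos(2*t)) dt = 5*sqrt(2).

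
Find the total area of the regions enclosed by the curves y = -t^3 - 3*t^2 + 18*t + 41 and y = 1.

Set the curves equal: -t^3 - 3*t^2 + 18*t + 41 = 1, so -t^3 - 3*t^2 + 18*t + 40 = 0, which factors as -(t - 4)*(t + 2)*(t + 5) = 0. The curves meet at t = -5, -2, 4.
On [-5, -2], y = 1 is on top; that piece has area ∫[-5,-2] (-(-t^3 - 3*t^2 + 18*t + 40)) dt = 135/4.
On [-2, 4], y = -t^3 - 3*t^2 + 18*t + 41 is on top; that piece has area ∫[-2,4] (-t^3 - 3*t^2 + 18*t + 40) dt = 216.
Total enclosed area = 135/4 + 216 = 999/4.

999/4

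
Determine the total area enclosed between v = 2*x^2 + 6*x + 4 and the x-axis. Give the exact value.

The curve meets the x-axis where 2*x^2 + 6*x + 4 = 0, i.e. 2*(x + 1)*(x + 2) = 0, at x = -2, -1.
On [-2, -1] the curve lies below the axis; ∫[-2,-1] (2*x^2 + 6*x + 4) dx = -1/3, giving area 1/3.

1/3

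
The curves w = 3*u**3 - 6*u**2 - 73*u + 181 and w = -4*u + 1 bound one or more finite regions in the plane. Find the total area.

Set the curves equal: 3*u**3 - 6*u**2 - 73*u + 181 = -4*u + 1, so 3*u**3 - 6*u**2 - 69*u + 180 = 0, which factors as 3*(u - 4)*(u - 3)*(u + 5) = 0. The curves meet at u = -5, 3, 4.
On [-5, 3], w = 3*u**3 - 6*u**2 - 73*u + 181 is on top; that piece has area ∫[-5,3] (3*u**3 - 6*u**2 - 69*u + 180) du = 1280.
On [3, 4], w = -4*u + 1 is on top; that piece has area ∫[3,4] (-(3*u**3 - 6*u**2 - 69*u + 180)) du = 17/4.
Total enclosed area = 1280 + 17/4 = 5137/4.

5137/4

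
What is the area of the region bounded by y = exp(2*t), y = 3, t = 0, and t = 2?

-17/2 + 3*log(3) + exp(4)/2

The difference (exp(2*t)) - (3) = exp(2*t) - 3 changes sign at t = log(3)/2 inside [0, 2], so split the integral there.
∫[0,log(3)/2] (exp(2*t) - 3) dt = 1 - 3*log(3)/2; the area of that piece is -1 + 3*log(3)/2.
∫[log(3)/2,2] (exp(2*t) - 3) dt = -15/2 + 3*log(3)/2 + exp(4)/2.
Total area = (-1 + 3*log(3)/2) + (-15/2 + 3*log(3)/2 + exp(4)/2) = -17/2 + 3*log(3) + exp(4)/2.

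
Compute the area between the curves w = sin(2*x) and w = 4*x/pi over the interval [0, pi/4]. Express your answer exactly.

1/2 - pi/8

On [0, pi/4], (sin(2*x)) - (4*x/pi) = -4*x/pi + sin(2*x) is ≥ 0 throughout, so the area is a single integral of |-4*x/pi + sin(2*x)|.
∫[0,pi/4] (-4*x/pi + sin(2*x)) dx = 1/2 - pi/8.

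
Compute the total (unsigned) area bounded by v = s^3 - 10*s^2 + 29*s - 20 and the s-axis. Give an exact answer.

71/6

The curve meets the s-axis where s^3 - 10*s^2 + 29*s - 20 = 0, i.e. (s - 5)*(s - 4)*(s - 1) = 0, at s = 1, 4, 5.
On [1, 4] the curve lies above the axis; ∫[1,4] (s^3 - 10*s^2 + 29*s - 20) ds = 45/4, giving area 45/4.
On [4, 5] the curve lies below the axis; ∫[4,5] (s^3 - 10*s^2 + 29*s - 20) ds = -7/12, giving area 7/12.
Total area = 45/4 + 7/12 = 71/6.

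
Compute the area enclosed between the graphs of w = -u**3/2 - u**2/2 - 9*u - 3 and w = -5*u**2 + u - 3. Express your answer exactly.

131/8

Set the curves equal: -u**3/2 - u**2/2 - 9*u - 3 = -5*u**2 + u - 3, so -u**3/2 + 9*u**2/2 - 10*u = 0, which factors as -u*(u - 5)*(u - 4)/2 = 0. The curves meet at u = 0, 4, 5.
On [0, 4], w = -5*u**2 + u - 3 is on top; that piece has area ∫[0,4] (-(-u**3/2 + 9*u**2/2 - 10*u)) du = 16.
On [4, 5], w = -u**3/2 - u**2/2 - 9*u - 3 is on top; that piece has area ∫[4,5] (-u**3/2 + 9*u**2/2 - 10*u) du = 3/8.
Total enclosed area = 16 + 3/8 = 131/8.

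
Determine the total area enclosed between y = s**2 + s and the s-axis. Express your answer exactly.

The curve meets the s-axis where s**2 + s = 0, i.e. s*(s + 1) = 0, at s = -1, 0.
On [-1, 0] the curve lies below the axis; ∫[-1,0] (s**2 + s) ds = -1/6, giving area 1/6.

1/6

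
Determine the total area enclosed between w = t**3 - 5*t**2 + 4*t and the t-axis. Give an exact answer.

The curve meets the t-axis where t**3 - 5*t**2 + 4*t = 0, i.e. t*(t - 4)*(t - 1) = 0, at t = 0, 1, 4.
On [0, 1] the curve lies above the axis; ∫[0,1] (t**3 - 5*t**2 + 4*t) dt = 7/12, giving area 7/12.
On [1, 4] the curve lies below the axis; ∫[1,4] (t**3 - 5*t**2 + 4*t) dt = -45/4, giving area 45/4.
Total area = 7/12 + 45/4 = 71/6.

71/6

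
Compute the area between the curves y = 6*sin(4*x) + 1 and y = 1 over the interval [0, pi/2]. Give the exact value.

The difference (6*sin(4*x) + 1) - (1) = 6*sin(4*x) changes sign at x = pi/4 inside [0, pi/2], so split the integral there.
∫[0,pi/4] (6*sin(4*x)) dx = 3.
∫[pi/4,pi/2] (6*sin(4*x)) dx = -3; the area of that piece is 3.
Total area = 3 + 3 = 6.

6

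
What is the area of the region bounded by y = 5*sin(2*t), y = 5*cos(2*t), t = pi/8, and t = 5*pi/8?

On [pi/8, 5*pi/8], (5*sin(2*t)) - (5*cos(2*t)) = 5*sin(2*t) - 5*cos(2*t) is ≥ 0 throughout, so the area is a single integral of |5*sin(2*t) - 5*cos(2*t)|.
∫[pi/8,5*pi/8] (5*sin(2*t) - 5*cos(2*t)) dt = 5*sqrt(2).

5*sqrt(2)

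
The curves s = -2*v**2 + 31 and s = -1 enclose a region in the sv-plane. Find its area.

512/3

Both boundary curves give s as a function of v, so integrate with respect to v. Setting them equal: -2*v**2 + 32 = 0, i.e. -2*(v - 4)*(v + 4) = 0, so they meet at v = -4, 4.
For v in [-4, 4], s = -2*v**2 + 31 is on the right; area = ∫[-4,4] (-2*v**2 + 32) dv = 512/3.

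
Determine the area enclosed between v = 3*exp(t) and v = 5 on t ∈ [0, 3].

The difference (3*exp(t)) - (5) = 3*exp(t) - 5 changes sign at t = log(5/3) inside [0, 3], so split the integral there.
∫[0,log(5/3)] (3*exp(t) - 5) dt = log(243/3125) + 2; the area of that piece is -2 + log(3125/243).
∫[log(5/3),3] (3*exp(t) - 5) dt = -20 - 5*log(3) + 5*log(5) + 3*exp(3).
Total area = (-2 + log(3125/243)) + (-20 - 5*log(3) + 5*log(5) + 3*exp(3)) = -22 - 10*log(3) + 10*log(5) + 3*exp(3).

-22 - 10*log(3) + 10*log(5) + 3*exp(3)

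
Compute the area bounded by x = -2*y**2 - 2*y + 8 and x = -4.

Both boundary curves give x as a function of y, so integrate with respect to y. Setting them equal: -2*y**2 - 2*y + 12 = 0, i.e. -2*(y - 2)*(y + 3) = 0, so they meet at y = -3, 2.
For y in [-3, 2], x = -2*y**2 - 2*y + 8 is on the right; area = ∫[-3,2] (-2*y**2 - 2*y + 12) dy = 125/3.

125/3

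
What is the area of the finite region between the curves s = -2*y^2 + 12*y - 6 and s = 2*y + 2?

9

Both boundary curves give s as a function of y, so integrate with respect to y. Setting them equal: -2*y^2 + 10*y - 8 = 0, i.e. -2*(y - 4)*(y - 1) = 0, so they meet at y = 1, 4.
For y in [1, 4], s = -2*y^2 + 12*y - 6 is on the right; area = ∫[1,4] (-2*y^2 + 10*y - 8) dy = 9.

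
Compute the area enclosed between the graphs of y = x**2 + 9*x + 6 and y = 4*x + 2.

9/2

Set the curves equal: x**2 + 9*x + 6 = 4*x + 2, so x**2 + 5*x + 4 = 0, which factors as (x + 1)*(x + 4) = 0. The curves meet at x = -4, -1.
On [-4, -1], y = 4*x + 2 is on top; that piece has area ∫[-4,-1] (-(x**2 + 5*x + 4)) dx = 9/2.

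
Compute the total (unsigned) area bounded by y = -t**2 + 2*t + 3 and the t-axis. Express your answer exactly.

The curve meets the t-axis where -t**2 + 2*t + 3 = 0, i.e. -(t - 3)*(t + 1) = 0, at t = -1, 3.
On [-1, 3] the curve lies above the axis; ∫[-1,3] (-t**2 + 2*t + 3) dt = 32/3, giving area 32/3.

32/3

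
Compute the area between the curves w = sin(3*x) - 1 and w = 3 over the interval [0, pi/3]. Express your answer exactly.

On [0, pi/3], (sin(3*x) - 1) - (3) = sin(3*x) - 4 is ≤ 0 throughout, so the area is a single integral of |sin(3*x) - 4|.
∫[0,pi/3] (sin(3*x) - 4) dx = 2/3 - 4*pi/3; the area of that piece is -2/3 + 4*pi/3.

-2/3 + 4*pi/3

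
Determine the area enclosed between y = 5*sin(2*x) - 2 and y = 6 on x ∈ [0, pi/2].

-5 + 4*pi

On [0, pi/2], (5*sin(2*x) - 2) - (6) = 5*sin(2*x) - 8 is ≤ 0 throughout, so the area is a single integral of |5*sin(2*x) - 8|.
∫[0,pi/2] (5*sin(2*x) - 8) dx = 5 - 4*pi; the area of that piece is -5 + 4*pi.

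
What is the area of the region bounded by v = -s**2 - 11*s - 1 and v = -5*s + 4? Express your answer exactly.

Set the curves equal: -s**2 - 11*s - 1 = -5*s + 4, so -s**2 - 6*s - 5 = 0, which factors as -(s + 1)*(s + 5) = 0. The curves meet at s = -5, -1.
On [-5, -1], v = -s**2 - 11*s - 1 is on top; that piece has area ∫[-5,-1] (-s**2 - 6*s - 5) ds = 32/3.

32/3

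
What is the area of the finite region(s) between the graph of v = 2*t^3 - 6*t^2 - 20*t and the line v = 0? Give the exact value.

407/2

The curve meets the t-axis where 2*t^3 - 6*t^2 - 20*t = 0, i.e. 2*t*(t - 5)*(t + 2) = 0, at t = -2, 0, 5.
On [-2, 0] the curve lies above the axis; ∫[-2,0] (2*t^3 - 6*t^2 - 20*t) dt = 16, giving area 16.
On [0, 5] the curve lies below the axis; ∫[0,5] (2*t^3 - 6*t^2 - 20*t) dt = -375/2, giving area 375/2.
Total area = 16 + 375/2 = 407/2.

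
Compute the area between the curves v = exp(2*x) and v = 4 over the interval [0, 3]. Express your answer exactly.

-31/2 + 8*log(2) + exp(6)/2

The difference (exp(2*x)) - (4) = exp(2*x) - 4 changes sign at x = log(2) inside [0, 3], so split the integral there.
∫[0,log(2)] (exp(2*x) - 4) dx = 3/2 - log(16); the area of that piece is -3/2 + log(16).
∫[log(2),3] (exp(2*x) - 4) dx = -14 + 4*log(2) + exp(6)/2.
Total area = (-3/2 + log(16)) + (-14 + 4*log(2) + exp(6)/2) = -31/2 + 8*log(2) + exp(6)/2.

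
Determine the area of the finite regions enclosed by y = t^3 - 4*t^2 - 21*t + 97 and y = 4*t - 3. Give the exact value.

4019/6

Set the curves equal: t^3 - 4*t^2 - 21*t + 97 = 4*t - 3, so t^3 - 4*t^2 - 25*t + 100 = 0, which factors as (t - 5)*(t - 4)*(t + 5) = 0. The curves meet at t = -5, 4, 5.
On [-5, 4], y = t^3 - 4*t^2 - 21*t + 97 is on top; that piece has area ∫[-5,4] (t^3 - 4*t^2 - 25*t + 100) dt = 2673/4.
On [4, 5], y = 4*t - 3 is on top; that piece has area ∫[4,5] (-(t^3 - 4*t^2 - 25*t + 100)) dt = 19/12.
Total enclosed area = 2673/4 + 19/12 = 4019/6.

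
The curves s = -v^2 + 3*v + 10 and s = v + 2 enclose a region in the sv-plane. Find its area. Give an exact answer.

36

Both boundary curves give s as a function of v, so integrate with respect to v. Setting them equal: -v^2 + 2*v + 8 = 0, i.e. -(v - 4)*(v + 2) = 0, so they meet at v = -2, 4.
For v in [-2, 4], s = -v^2 + 3*v + 10 is on the right; area = ∫[-2,4] (-v^2 + 2*v + 8) dv = 36.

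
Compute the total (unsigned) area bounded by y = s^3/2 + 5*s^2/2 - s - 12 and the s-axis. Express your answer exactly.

The curve meets the s-axis where s^3/2 + 5*s^2/2 - s - 12 = 0, i.e. (s - 2)*(s + 3)*(s + 4)/2 = 0, at s = -4, -3, 2.
On [-4, -3] the curve lies above the axis; ∫[-4,-3] (s^3/2 + 5*s^2/2 - s - 12) ds = 11/24, giving area 11/24.
On [-3, 2] the curve lies below the axis; ∫[-3,2] (s^3/2 + 5*s^2/2 - s - 12) ds = -875/24, giving area 875/24.
Total area = 11/24 + 875/24 = 443/12.

443/12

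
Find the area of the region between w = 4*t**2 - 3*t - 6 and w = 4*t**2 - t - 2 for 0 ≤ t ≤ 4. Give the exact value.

32

On [0, 4], (4*t**2 - 3*t - 6) - (4*t**2 - t - 2) = -2*t - 4 is ≤ 0 throughout, so the area is a single integral of |-2*t - 4|.
∫[0,4] (-2*t - 4) dt = -32; the area of that piece is 32.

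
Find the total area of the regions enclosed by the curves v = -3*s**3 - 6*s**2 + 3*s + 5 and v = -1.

37/4

Set the curves equal: -3*s**3 - 6*s**2 + 3*s + 5 = -1, so -3*s**3 - 6*s**2 + 3*s + 6 = 0, which factors as -3*(s - 1)*(s + 1)*(s + 2) = 0. The curves meet at s = -2, -1, 1.
On [-2, -1], v = -1 is on top; that piece has area ∫[-2,-1] (-(-3*s**3 - 6*s**2 + 3*s + 6)) ds = 5/4.
On [-1, 1], v = -3*s**3 - 6*s**2 + 3*s + 5 is on top; that piece has area ∫[-1,1] (-3*s**3 - 6*s**2 + 3*s + 6) ds = 8.
Total enclosed area = 5/4 + 8 = 37/4.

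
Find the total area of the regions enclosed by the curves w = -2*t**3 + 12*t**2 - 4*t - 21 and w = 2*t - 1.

Set the curves equal: -2*t**3 + 12*t**2 - 4*t - 21 = 2*t - 1, so -2*t**3 + 12*t**2 - 6*t - 20 = 0, which factors as -2*(t - 5)*(t - 2)*(t + 1) = 0. The curves meet at t = -1, 2, 5.
On [-1, 2], w = 2*t - 1 is on top; that piece has area ∫[-1,2] (-(-2*t**3 + 12*t**2 - 6*t - 20)) dt = 81/2.
On [2, 5], w = -2*t**3 + 12*t**2 - 4*t - 21 is on top; that piece has area ∫[2,5] (-2*t**3 + 12*t**2 - 6*t - 20) dt = 81/2.
Total enclosed area = 81/2 + 81/2 = 81.

81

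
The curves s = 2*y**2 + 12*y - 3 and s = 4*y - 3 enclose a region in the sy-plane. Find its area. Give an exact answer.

64/3

Both boundary curves give s as a function of y, so integrate with respect to y. Setting them equal: 2*y**2 + 8*y = 0, i.e. 2*y*(y + 4) = 0, so they meet at y = -4, 0.
For y in [-4, 0], s = 2*y**2 + 12*y - 3 is on the left; area = ∫[-4,0] (-(2*y**2 + 8*y)) dy = 64/3.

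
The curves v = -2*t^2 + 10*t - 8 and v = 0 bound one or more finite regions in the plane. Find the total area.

9

Set the curves equal: -2*t^2 + 10*t - 8 = 0, so -2*t^2 + 10*t - 8 = 0, which factors as -2*(t - 4)*(t - 1) = 0. The curves meet at t = 1, 4.
On [1, 4], v = -2*t^2 + 10*t - 8 is on top; that piece has area ∫[1,4] (-2*t^2 + 10*t - 8) dt = 9.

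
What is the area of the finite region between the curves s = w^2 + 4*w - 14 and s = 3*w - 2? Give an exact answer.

343/6

Both boundary curves give s as a function of w, so integrate with respect to w. Setting them equal: w^2 + w - 12 = 0, i.e. (w - 3)*(w + 4) = 0, so they meet at w = -4, 3.
For w in [-4, 3], s = w^2 + 4*w - 14 is on the left; area = ∫[-4,3] (-(w^2 + w - 12)) dw = 343/6.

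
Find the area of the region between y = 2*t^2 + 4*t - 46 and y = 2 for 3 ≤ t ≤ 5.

20

The difference (2*t^2 + 4*t - 46) - (2) = 2*t^2 + 4*t - 48 changes sign at t = 4 inside [3, 5], so split the integral there.
∫[3,4] (2*t^2 + 4*t - 48) dt = -28/3; the area of that piece is 28/3.
∫[4,5] (2*t^2 + 4*t - 48) dt = 32/3.
Total area = 28/3 + 32/3 = 20.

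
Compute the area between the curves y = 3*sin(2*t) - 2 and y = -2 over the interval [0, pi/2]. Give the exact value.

3

On [0, pi/2], (3*sin(2*t) - 2) - (-2) = 3*sin(2*t) is ≥ 0 throughout, so the area is a single integral of |3*sin(2*t)|.
∫[0,pi/2] (3*sin(2*t)) dt = 3.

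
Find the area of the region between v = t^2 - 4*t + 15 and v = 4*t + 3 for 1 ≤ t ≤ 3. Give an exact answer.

4

The difference (t^2 - 4*t + 15) - (4*t + 3) = t^2 - 8*t + 12 changes sign at t = 2 inside [1, 3], so split the integral there.
∫[1,2] (t^2 - 8*t + 12) dt = 7/3.
∫[2,3] (t^2 - 8*t + 12) dt = -5/3; the area of that piece is 5/3.
Total area = 7/3 + 5/3 = 4.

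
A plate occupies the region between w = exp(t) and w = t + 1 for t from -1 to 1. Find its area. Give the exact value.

On [-1, 1], (exp(t)) - (t + 1) = -t + exp(t) - 1 is ≥ 0 throughout, so the area is a single integral of |-t + exp(t) - 1|.
∫[-1,1] (-t + exp(t) - 1) dt = -2 - exp(-1) + exp(1).

-2 - exp(-1) + exp(1)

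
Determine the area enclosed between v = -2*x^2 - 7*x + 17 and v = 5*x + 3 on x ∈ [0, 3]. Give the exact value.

134/3

The difference (-2*x^2 - 7*x + 17) - (5*x + 3) = -2*x^2 - 12*x + 14 changes sign at x = 1 inside [0, 3], so split the integral there.
∫[0,1] (-2*x^2 - 12*x + 14) dx = 22/3.
∫[1,3] (-2*x^2 - 12*x + 14) dx = -112/3; the area of that piece is 112/3.
Total area = 22/3 + 112/3 = 134/3.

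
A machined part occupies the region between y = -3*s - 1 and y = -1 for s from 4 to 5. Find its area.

On [4, 5], (-3*s - 1) - (-1) = -3*s is ≤ 0 throughout, so the area is a single integral of |-3*s|.
∫[4,5] (-3*s) ds = -27/2; the area of that piece is 27/2.

27/2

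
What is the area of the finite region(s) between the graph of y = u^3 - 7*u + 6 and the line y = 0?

The curve meets the u-axis where u^3 - 7*u + 6 = 0, i.e. (u - 2)*(u - 1)*(u + 3) = 0, at u = -3, 1, 2.
On [-3, 1] the curve lies above the axis; ∫[-3,1] (u^3 - 7*u + 6) du = 32, giving area 32.
On [1, 2] the curve lies below the axis; ∫[1,2] (u^3 - 7*u + 6) du = -3/4, giving area 3/4.
Total area = 32 + 3/4 = 131/4.

131/4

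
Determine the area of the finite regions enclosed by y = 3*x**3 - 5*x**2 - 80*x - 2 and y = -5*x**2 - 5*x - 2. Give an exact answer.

1875/2

Set the curves equal: 3*x**3 - 5*x**2 - 80*x - 2 = -5*x**2 - 5*x - 2, so 3*x**3 - 75*x = 0, which factors as 3*x*(x - 5)*(x + 5) = 0. The curves meet at x = -5, 0, 5.
On [-5, 0], y = 3*x**3 - 5*x**2 - 80*x - 2 is on top; that piece has area ∫[-5,0] (3*x**3 - 75*x) dx = 1875/4.
On [0, 5], y = -5*x**2 - 5*x - 2 is on top; that piece has area ∫[0,5] (-(3*x**3 - 75*x)) dx = 1875/4.
Total enclosed area = 1875/4 + 1875/4 = 1875/2.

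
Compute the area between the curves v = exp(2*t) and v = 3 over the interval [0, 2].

The difference (exp(2*t)) - (3) = exp(2*t) - 3 changes sign at t = log(3)/2 inside [0, 2], so split the integral there.
∫[0,log(3)/2] (exp(2*t) - 3) dt = 1 - 3*log(3)/2; the area of that piece is -1 + 3*log(3)/2.
∫[log(3)/2,2] (exp(2*t) - 3) dt = -15/2 + 3*log(3)/2 + exp(4)/2.
Total area = (-1 + 3*log(3)/2) + (-15/2 + 3*log(3)/2 + exp(4)/2) = -17/2 + 3*log(3) + exp(4)/2.

-17/2 + 3*log(3) + exp(4)/2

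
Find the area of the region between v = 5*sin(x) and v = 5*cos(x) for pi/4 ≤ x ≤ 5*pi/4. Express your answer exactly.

10*sqrt(2)

On [pi/4, 5*pi/4], (5*sin(x)) - (5*cos(x)) = 5*sin(x) - 5*cos(x) is ≥ 0 throughout, so the area is a single integral of |5*sin(x) - 5*cos(x)|.
∫[pi/4,5*pi/4] (5*sin(x) - 5*cos(x)) dx = 10*sqrt(2).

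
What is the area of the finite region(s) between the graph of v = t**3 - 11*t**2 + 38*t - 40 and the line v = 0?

The curve meets the t-axis where t**3 - 11*t**2 + 38*t - 40 = 0, i.e. (t - 5)*(t - 4)*(t - 2) = 0, at t = 2, 4, 5.
On [2, 4] the curve lies above the axis; ∫[2,4] (t**3 - 11*t**2 + 38*t - 40) dt = 8/3, giving area 8/3.
On [4, 5] the curve lies below the axis; ∫[4,5] (t**3 - 11*t**2 + 38*t - 40) dt = -5/12, giving area 5/12.
Total area = 8/3 + 5/12 = 37/12.

37/12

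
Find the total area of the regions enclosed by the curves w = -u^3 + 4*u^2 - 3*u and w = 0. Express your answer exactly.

37/12

Set the curves equal: -u^3 + 4*u^2 - 3*u = 0, so -u^3 + 4*u^2 - 3*u = 0, which factors as -u*(u - 3)*(u - 1) = 0. The curves meet at u = 0, 1, 3.
On [0, 1], w = 0 is on top; that piece has area ∫[0,1] (-(-u^3 + 4*u^2 - 3*u)) du = 5/12.
On [1, 3], w = -u^3 + 4*u^2 - 3*u is on top; that piece has area ∫[1,3] (-u^3 + 4*u^2 - 3*u) du = 8/3.
Total enclosed area = 5/12 + 8/3 = 37/12.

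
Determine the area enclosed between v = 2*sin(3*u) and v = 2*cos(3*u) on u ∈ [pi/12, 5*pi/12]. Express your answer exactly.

On [pi/12, 5*pi/12], (2*sin(3*u)) - (2*cos(3*u)) = 2*sin(3*u) - 2*cos(3*u) is ≥ 0 throughout, so the area is a single integral of |2*sin(3*u) - 2*cos(3*u)|.
∫[pi/12,5*pi/12] (2*sin(3*u) - 2*cos(3*u)) du = 4*sqrt(2)/3.

4*sqrt(2)/3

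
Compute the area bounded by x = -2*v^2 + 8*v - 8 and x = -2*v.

Both boundary curves give x as a function of v, so integrate with respect to v. Setting them equal: -2*v^2 + 10*v - 8 = 0, i.e. -2*(v - 4)*(v - 1) = 0, so they meet at v = 1, 4.
For v in [1, 4], x = -2*v^2 + 8*v - 8 is on the right; area = ∫[1,4] (-2*v^2 + 10*v - 8) dv = 9.

9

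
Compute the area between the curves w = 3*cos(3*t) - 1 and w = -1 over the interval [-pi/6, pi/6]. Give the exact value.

On [-pi/6, pi/6], (3*cos(3*t) - 1) - (-1) = 3*cos(3*t) is ≥ 0 throughout, so the area is a single integral of |3*cos(3*t)|.
∫[-pi/6,pi/6] (3*cos(3*t)) dt = 2.

2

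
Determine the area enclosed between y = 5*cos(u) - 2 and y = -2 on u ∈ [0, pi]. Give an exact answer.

10

The difference (5*cos(u) - 2) - (-2) = 5*cos(u) changes sign at u = pi/2 inside [0, pi], so split the integral there.
∫[0,pi/2] (5*cos(u)) du = 5.
∫[pi/2,pi] (5*cos(u)) du = -5; the area of that piece is 5.
Total area = 5 + 5 = 10.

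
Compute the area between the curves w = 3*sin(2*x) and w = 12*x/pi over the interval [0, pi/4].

On [0, pi/4], (3*sin(2*x)) - (12*x/pi) = -12*x/pi + 3*sin(2*x) is ≥ 0 throughout, so the area is a single integral of |-12*x/pi + 3*sin(2*x)|.
∫[0,pi/4] (-12*x/pi + 3*sin(2*x)) dx = 3/2 - 3*pi/8.

3/2 - 3*pi/8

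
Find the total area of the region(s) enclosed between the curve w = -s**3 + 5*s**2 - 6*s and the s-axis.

37/12

The curve meets the s-axis where -s**3 + 5*s**2 - 6*s = 0, i.e. -s*(s - 3)*(s - 2) = 0, at s = 0, 2, 3.
On [0, 2] the curve lies below the axis; ∫[0,2] (-s**3 + 5*s**2 - 6*s) ds = -8/3, giving area 8/3.
On [2, 3] the curve lies above the axis; ∫[2,3] (-s**3 + 5*s**2 - 6*s) ds = 5/12, giving area 5/12.
Total area = 8/3 + 5/12 = 37/12.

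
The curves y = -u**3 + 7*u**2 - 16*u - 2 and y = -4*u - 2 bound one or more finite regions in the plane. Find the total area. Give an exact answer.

Set the curves equal: -u**3 + 7*u**2 - 16*u - 2 = -4*u - 2, so -u**3 + 7*u**2 - 12*u = 0, which factors as -u*(u - 4)*(u - 3) = 0. The curves meet at u = 0, 3, 4.
On [0, 3], y = -4*u - 2 is on top; that piece has area ∫[0,3] (-(-u**3 + 7*u**2 - 12*u)) du = 45/4.
On [3, 4], y = -u**3 + 7*u**2 - 16*u - 2 is on top; that piece has area ∫[3,4] (-u**3 + 7*u**2 - 12*u) du = 7/12.
Total enclosed area = 45/4 + 7/12 = 71/6.

71/6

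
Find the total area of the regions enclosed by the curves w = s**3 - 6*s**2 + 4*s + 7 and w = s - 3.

81/2

Set the curves equal: s**3 - 6*s**2 + 4*s + 7 = s - 3, so s**3 - 6*s**2 + 3*s + 10 = 0, which factors as (s - 5)*(s - 2)*(s + 1) = 0. The curves meet at s = -1, 2, 5.
On [-1, 2], w = s**3 - 6*s**2 + 4*s + 7 is on top; that piece has area ∫[-1,2] (s**3 - 6*s**2 + 3*s + 10) ds = 81/4.
On [2, 5], w = s - 3 is on top; that piece has area ∫[2,5] (-(s**3 - 6*s**2 + 3*s + 10)) ds = 81/4.
Total enclosed area = 81/4 + 81/4 = 81/2.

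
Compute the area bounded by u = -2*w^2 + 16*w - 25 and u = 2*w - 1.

1/3

Both boundary curves give u as a function of w, so integrate with respect to w. Setting them equal: -2*w^2 + 14*w - 24 = 0, i.e. -2*(w - 4)*(w - 3) = 0, so they meet at w = 3, 4.
For w in [3, 4], u = -2*w^2 + 16*w - 25 is on the right; area = ∫[3,4] (-2*w^2 + 14*w - 24) dw = 1/3.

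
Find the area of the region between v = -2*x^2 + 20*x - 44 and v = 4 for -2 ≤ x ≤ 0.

424/3

On [-2, 0], (-2*x^2 + 20*x - 44) - (4) = -2*x^2 + 20*x - 48 is ≤ 0 throughout, so the area is a single integral of |-2*x^2 + 20*x - 48|.
∫[-2,0] (-2*x^2 + 20*x - 48) dx = -424/3; the area of that piece is 424/3.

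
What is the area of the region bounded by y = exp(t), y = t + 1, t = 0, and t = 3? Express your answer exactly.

-17/2 + exp(3)

On [0, 3], (exp(t)) - (t + 1) = -t + exp(t) - 1 is ≥ 0 throughout, so the area is a single integral of |-t + exp(t) - 1|.
∫[0,3] (-t + exp(t) - 1) dt = -17/2 + exp(3).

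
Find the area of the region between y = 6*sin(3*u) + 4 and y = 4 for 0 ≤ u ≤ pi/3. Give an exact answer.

4

On [0, pi/3], (6*sin(3*u) + 4) - (4) = 6*sin(3*u) is ≥ 0 throughout, so the area is a single integral of |6*sin(3*u)|.
∫[0,pi/3] (6*sin(3*u)) du = 4.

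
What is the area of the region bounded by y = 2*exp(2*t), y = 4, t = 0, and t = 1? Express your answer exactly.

-7 + 4*log(2) + exp(2)

The difference (2*exp(2*t)) - (4) = 2*exp(2*t) - 4 changes sign at t = log(2)/2 inside [0, 1], so split the integral there.
∫[0,log(2)/2] (2*exp(2*t) - 4) dt = 1 - log(4); the area of that piece is -1 + log(4).
∫[log(2)/2,1] (2*exp(2*t) - 4) dt = -6 + 2*log(2) + exp(2).
Total area = (-1 + log(4)) + (-6 + 2*log(2) + exp(2)) = -7 + 4*log(2) + exp(2).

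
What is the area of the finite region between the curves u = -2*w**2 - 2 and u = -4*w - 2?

8/3

Both boundary curves give u as a function of w, so integrate with respect to w. Setting them equal: -2*w**2 + 4*w = 0, i.e. -2*w*(w - 2) = 0, so they meet at w = 0, 2.
For w in [0, 2], u = -2*w**2 - 2 is on the right; area = ∫[0,2] (-2*w**2 + 4*w) dw = 8/3.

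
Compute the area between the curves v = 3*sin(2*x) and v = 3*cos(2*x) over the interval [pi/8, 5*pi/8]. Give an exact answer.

3*sqrt(2)

On [pi/8, 5*pi/8], (3*sin(2*x)) - (3*cos(2*x)) = 3*sin(2*x) - 3*cos(2*x) is ≥ 0 throughout, so the area is a single integral of |3*sin(2*x) - 3*cos(2*x)|.
∫[pi/8,5*pi/8] (3*sin(2*x) - 3*cos(2*x)) dx = 3*sqrt(2).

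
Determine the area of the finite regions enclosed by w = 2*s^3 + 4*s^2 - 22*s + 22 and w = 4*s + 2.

Set the curves equal: 2*s^3 + 4*s^2 - 22*s + 22 = 4*s + 2, so 2*s^3 + 4*s^2 - 26*s + 20 = 0, which factors as 2*(s - 2)*(s - 1)*(s + 5) = 0. The curves meet at s = -5, 1, 2.
On [-5, 1], w = 2*s^3 + 4*s^2 - 22*s + 22 is on top; that piece has area ∫[-5,1] (2*s^3 + 4*s^2 - 26*s + 20) ds = 288.
On [1, 2], w = 4*s + 2 is on top; that piece has area ∫[1,2] (-(2*s^3 + 4*s^2 - 26*s + 20)) ds = 13/6.
Total enclosed area = 288 + 13/6 = 1741/6.

1741/6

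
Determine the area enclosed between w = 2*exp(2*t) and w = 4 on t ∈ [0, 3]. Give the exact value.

-15 + 4*log(2) + exp(6)

The difference (2*exp(2*t)) - (4) = 2*exp(2*t) - 4 changes sign at t = log(2)/2 inside [0, 3], so split the integral there.
∫[0,log(2)/2] (2*exp(2*t) - 4) dt = 1 - log(4); the area of that piece is -1 + log(4).
∫[log(2)/2,3] (2*exp(2*t) - 4) dt = -14 + 2*log(2) + exp(6).
Total area = (-1 + log(4)) + (-14 + 2*log(2) + exp(6)) = -15 + 4*log(2) + exp(6).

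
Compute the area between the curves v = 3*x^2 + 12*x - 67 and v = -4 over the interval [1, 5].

120

The difference (3*x^2 + 12*x - 67) - (-4) = 3*x^2 + 12*x - 63 changes sign at x = 3 inside [1, 5], so split the integral there.
∫[1,3] (3*x^2 + 12*x - 63) dx = -52; the area of that piece is 52.
∫[3,5] (3*x^2 + 12*x - 63) dx = 68.
Total area = 52 + 68 = 120.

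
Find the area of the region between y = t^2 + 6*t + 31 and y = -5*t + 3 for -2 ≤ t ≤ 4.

On [-2, 4], (t^2 + 6*t + 31) - (-5*t + 3) = t^2 + 11*t + 28 is ≥ 0 throughout, so the area is a single integral of |t^2 + 11*t + 28|.
∫[-2,4] (t^2 + 11*t + 28) dt = 258.

258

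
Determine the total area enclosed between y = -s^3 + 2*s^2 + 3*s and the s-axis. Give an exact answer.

71/6

The curve meets the s-axis where -s^3 + 2*s^2 + 3*s = 0, i.e. -s*(s - 3)*(s + 1) = 0, at s = -1, 0, 3.
On [-1, 0] the curve lies below the axis; ∫[-1,0] (-s^3 + 2*s^2 + 3*s) ds = -7/12, giving area 7/12.
On [0, 3] the curve lies above the axis; ∫[0,3] (-s^3 + 2*s^2 + 3*s) ds = 45/4, giving area 45/4.
Total area = 7/12 + 45/4 = 71/6.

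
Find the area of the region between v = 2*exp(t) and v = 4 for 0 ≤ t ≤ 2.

The difference (2*exp(t)) - (4) = 2*exp(t) - 4 changes sign at t = log(2) inside [0, 2], so split the integral there.
∫[0,log(2)] (2*exp(t) - 4) dt = 2 - log(16); the area of that piece is -2 + log(16).
∫[log(2),2] (2*exp(t) - 4) dt = -12 + 4*log(2) + 2*exp(2).
Total area = (-2 + log(16)) + (-12 + 4*log(2) + 2*exp(2)) = -14 + 8*log(2) + 2*exp(2).

-14 + 8*log(2) + 2*exp(2)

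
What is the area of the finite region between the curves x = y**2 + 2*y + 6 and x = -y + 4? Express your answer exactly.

1/6

Both boundary curves give x as a function of y, so integrate with respect to y. Setting them equal: y**2 + 3*y + 2 = 0, i.e. (y + 1)*(y + 2) = 0, so they meet at y = -2, -1.
For y in [-2, -1], x = y**2 + 2*y + 6 is on the left; area = ∫[-2,-1] (-(y**2 + 3*y + 2)) dy = 1/6.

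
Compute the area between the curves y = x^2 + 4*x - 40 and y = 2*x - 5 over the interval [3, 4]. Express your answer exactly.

47/3

On [3, 4], (x^2 + 4*x - 40) - (2*x - 5) = x^2 + 2*x - 35 is ≤ 0 throughout, so the area is a single integral of |x^2 + 2*x - 35|.
∫[3,4] (x^2 + 2*x - 35) dx = -47/3; the area of that piece is 47/3.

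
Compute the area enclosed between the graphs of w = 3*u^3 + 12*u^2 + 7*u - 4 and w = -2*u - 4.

Set the curves equal: 3*u^3 + 12*u^2 + 7*u - 4 = -2*u - 4, so 3*u^3 + 12*u^2 + 9*u = 0, which factors as 3*u*(u + 1)*(u + 3) = 0. The curves meet at u = -3, -1, 0.
On [-3, -1], w = 3*u^3 + 12*u^2 + 7*u - 4 is on top; that piece has area ∫[-3,-1] (3*u^3 + 12*u^2 + 9*u) du = 8.
On [-1, 0], w = -2*u - 4 is on top; that piece has area ∫[-1,0] (-(3*u^3 + 12*u^2 + 9*u)) du = 5/4.
Total enclosed area = 8 + 5/4 = 37/4.

37/4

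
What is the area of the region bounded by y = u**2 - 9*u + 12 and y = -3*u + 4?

4/3

Set the curves equal: u**2 - 9*u + 12 = -3*u + 4, so u**2 - 6*u + 8 = 0, which factors as (u - 4)*(u - 2) = 0. The curves meet at u = 2, 4.
On [2, 4], y = -3*u + 4 is on top; that piece has area ∫[2,4] (-(u**2 - 6*u + 8)) du = 4/3.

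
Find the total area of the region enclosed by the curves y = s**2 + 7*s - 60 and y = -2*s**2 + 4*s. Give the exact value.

729/2

Set the curves equal: s**2 + 7*s - 60 = -2*s**2 + 4*s, so 3*s**2 + 3*s - 60 = 0, which factors as 3*(s - 4)*(s + 5) = 0. The curves meet at s = -5, 4.
On [-5, 4], y = -2*s**2 + 4*s is on top; that piece has area ∫[-5,4] (-(3*s**2 + 3*s - 60)) ds = 729/2.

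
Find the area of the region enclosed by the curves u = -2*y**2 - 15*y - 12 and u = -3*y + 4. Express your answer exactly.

8/3

Both boundary curves give u as a function of y, so integrate with respect to y. Setting them equal: -2*y**2 - 12*y - 16 = 0, i.e. -2*(y + 2)*(y + 4) = 0, so they meet at y = -4, -2.
For y in [-4, -2], u = -2*y**2 - 15*y - 12 is on the right; area = ∫[-4,-2] (-2*y**2 - 12*y - 16) dy = 8/3.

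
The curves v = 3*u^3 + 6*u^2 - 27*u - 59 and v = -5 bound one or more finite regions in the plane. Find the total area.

Set the curves equal: 3*u^3 + 6*u^2 - 27*u - 59 = -5, so 3*u^3 + 6*u^2 - 27*u - 54 = 0, which factors as 3*(u - 3)*(u + 2)*(u + 3) = 0. The curves meet at u = -3, -2, 3.
On [-3, -2], v = 3*u^3 + 6*u^2 - 27*u - 59 is on top; that piece has area ∫[-3,-2] (3*u^3 + 6*u^2 - 27*u - 54) du = 11/4.
On [-2, 3], v = -5 is on top; that piece has area ∫[-2,3] (-(3*u^3 + 6*u^2 - 27*u - 54)) du = 875/4.
Total enclosed area = 11/4 + 875/4 = 443/2.

443/2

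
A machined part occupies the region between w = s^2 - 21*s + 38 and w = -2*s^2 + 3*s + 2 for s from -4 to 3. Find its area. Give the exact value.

437

The difference (s^2 - 21*s + 38) - (-2*s^2 + 3*s + 2) = 3*s^2 - 24*s + 36 changes sign at s = 2 inside [-4, 3], so split the integral there.
∫[-4,2] (3*s^2 - 24*s + 36) ds = 432.
∫[2,3] (3*s^2 - 24*s + 36) ds = -5; the area of that piece is 5.
Total area = 432 + 5 = 437.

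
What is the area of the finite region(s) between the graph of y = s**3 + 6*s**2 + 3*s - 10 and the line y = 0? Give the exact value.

The curve meets the s-axis where s**3 + 6*s**2 + 3*s - 10 = 0, i.e. (s - 1)*(s + 2)*(s + 5) = 0, at s = -5, -2, 1.
On [-5, -2] the curve lies above the axis; ∫[-5,-2] (s**3 + 6*s**2 + 3*s - 10) ds = 81/4, giving area 81/4.
On [-2, 1] the curve lies below the axis; ∫[-2,1] (s**3 + 6*s**2 + 3*s - 10) ds = -81/4, giving area 81/4.
Total area = 81/4 + 81/4 = 81/2.

81/2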